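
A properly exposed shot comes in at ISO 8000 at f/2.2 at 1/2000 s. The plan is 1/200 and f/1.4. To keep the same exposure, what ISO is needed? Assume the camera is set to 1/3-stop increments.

Shutter speed: 1/2000 → 1/1600 → 1/1250 → 1/1000 → 1/800 → 1/640 → 1/500 → 1/400 → 1/320 → 1/250 → 1/200 — 3 1/3 stops slower (brighter).
Aperture: f/2.2 → f/2 → f/1.8 → f/1.6 → f/1.4 — 1 1/3 stops larger aperture (brighter).
Net change so far: 4 2/3 stops brighter. Offset with the ISO: 8000 → 6400 → 5000 → 4000 → 3200 → 2500 → 2000 → 1600 → 1250 → 1000 → 800 → 640 → 500 → 400 → 320.

ISO 320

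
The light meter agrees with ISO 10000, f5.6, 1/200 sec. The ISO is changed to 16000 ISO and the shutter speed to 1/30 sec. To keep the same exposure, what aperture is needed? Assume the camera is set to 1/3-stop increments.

ISO: 10000 → 12800 → 16000 — 2/3 stop raised (brighter).
Shutter speed: 1/200 → 1/160 → 1/125 → 1/100 → 1/80 → 1/60 → 1/50 → 1/40 → 1/30 — 2 2/3 stops longer (brighter).
Net change so far: 3 1/3 stops brighter. Offset with the aperture: f/5.6 → f/6.3 → f/7.1 → f/8 → f/9 → f/10 → f/11 → f/13 → f/14 → f/16 → f/18.

f/18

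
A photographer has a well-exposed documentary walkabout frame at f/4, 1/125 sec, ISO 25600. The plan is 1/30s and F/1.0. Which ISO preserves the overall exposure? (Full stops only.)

ISO 400

Shutter speed: 1/125 → 1/60 → 1/30 — 2 stops longer (brighter).
Aperture: f/4 → f/2.8 → f/2 → f/1.4 → f/1.0 — 4 stops larger aperture (brighter).
Net change so far: 6 stops brighter. Offset with the ISO: 25600 → 12800 → 6400 → 3200 → 1600 → 800 → 400.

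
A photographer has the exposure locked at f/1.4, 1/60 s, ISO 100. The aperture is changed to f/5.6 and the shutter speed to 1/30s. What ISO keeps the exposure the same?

Aperture: f/1.4 → f/2 → f/2.8 → f/4 → f/5.6 — 4 stops smaller aperture (darker).
Shutter speed: 1/60 → 1/30 — 1 stop longer (brighter).
Net change so far: 3 stops darker. Offset with the ISO: 100 → 200 → 400 → 800.

ISO 800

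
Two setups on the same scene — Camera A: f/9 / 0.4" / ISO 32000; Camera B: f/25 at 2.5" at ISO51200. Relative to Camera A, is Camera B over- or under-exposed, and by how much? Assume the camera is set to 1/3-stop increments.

Aperture: f/9 → f/10 → f/11 → f/13 → f/14 → f/16 → f/18 → f/20 → f/22 → f/25 — 3 stops smaller aperture (darker).
Shutter speed: 0.4 → 0.5 → 0.6 → 0.8 → 1 → 1.3 → 1.6 → 2 → 2.5 — 2 2/3 stops longer (brighter).
ISO: 32000 → 40000 → 51200 — 2/3 stop raised (brighter).
Net: −3 +2 2/3 +2/3 = +1/3 stops.

1/3 stop brighter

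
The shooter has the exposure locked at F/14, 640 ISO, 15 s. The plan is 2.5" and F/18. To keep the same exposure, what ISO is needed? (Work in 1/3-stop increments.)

ISO 6400

Shutter speed: 15 → 13 → 10 → 8 → 6 → 5 → 4 → 3.2 → 2.5 — 2 2/3 stops shorter (darker).
Aperture: f/14 → f/16 → f/18 — 2/3 stop smaller aperture (darker).
Net change so far: 3 1/3 stops darker. Offset with the ISO: 640 → 800 → 1000 → 1250 → 1600 → 2000 → 2500 → 3200 → 4000 → 5000 → 6400.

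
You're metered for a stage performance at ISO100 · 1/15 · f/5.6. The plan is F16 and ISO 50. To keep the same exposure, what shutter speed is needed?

1 s

Aperture: f/5.6 → f/8 → f/11 → f/16 — 3 stops stopped down (darker).
ISO: 100 → 50 — 1 stop dropped (darker).
Net change so far: 4 stops darker. Offset with the shutter speed: 1/15 → 1/8 → 1/4 → 1/2 → 1.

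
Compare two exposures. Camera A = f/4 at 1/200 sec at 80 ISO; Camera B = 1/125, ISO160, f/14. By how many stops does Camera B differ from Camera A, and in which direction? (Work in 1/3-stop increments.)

Aperture: f/4 → f/4.5 → f/5 → f/5.6 → f/6.3 → f/7.1 → f/8 → f/9 → f/10 → f/11 → f/13 → f/14 — 3 2/3 stops smaller aperture (darker).
Shutter speed: 1/200 → 1/160 → 1/125 — 2/3 stop longer (brighter).
ISO: 80 → 100 → 125 → 160 — 1 stop higher (brighter).
Net: −3 2/3 +2/3 +1 = −2 stops.

2 stops darker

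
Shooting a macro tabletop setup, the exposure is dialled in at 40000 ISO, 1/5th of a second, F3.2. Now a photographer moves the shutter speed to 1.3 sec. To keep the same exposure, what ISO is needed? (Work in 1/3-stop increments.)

ISO 6400

Shutter speed: 1/5 → 1/4 → 0.3 → 0.4 → 0.5 → 0.6 → 0.8 → 1 → 1.3 — 2 2/3 stops slower (brighter).
Need 2 2/3 stops darker from the ISO: 40000 → 32000 → 25600 → 20000 → 16000 → 12800 → 10000 → 8000 → 6400.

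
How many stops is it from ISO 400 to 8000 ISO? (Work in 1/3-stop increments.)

400 → 500 → 640 → 800 → 1000 → 1250 → 1600 → 2000 → 2500 → 3200 → 4000 → 5000 → 6400 → 8000 — count the steps: 13 third-stops = 4 1/3 stops.

4 1/3 stops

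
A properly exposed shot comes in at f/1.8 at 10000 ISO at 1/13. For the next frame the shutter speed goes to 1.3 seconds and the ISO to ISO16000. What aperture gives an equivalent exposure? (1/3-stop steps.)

f/9

Shutter speed: 1/13 → 1/10 → 1/8 → 1/6 → 1/5 → 1/4 → 0.3 → 0.4 → 0.5 → 0.6 → 0.8 → 1 → 1.3 — 4 stops slower (brighter).
ISO: 10000 → 12800 → 16000 — 2/3 stop higher (brighter).
Net change so far: 4 2/3 stops brighter. Offset with the aperture: f/1.8 → f/2 → f/2.2 → f/2.5 → f/2.8 → f/3.2 → f/3.5 → f/4 → f/4.5 → f/5 → f/5.6 → f/6.3 → f/7.1 → f/8 → f/9.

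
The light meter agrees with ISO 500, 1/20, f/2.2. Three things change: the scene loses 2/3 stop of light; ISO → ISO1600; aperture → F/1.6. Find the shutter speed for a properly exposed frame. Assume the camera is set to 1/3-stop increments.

1/80s

Scene light: 2/3 stop darker.
ISO: 500 → 640 → 800 → 1000 → 1250 → 1600 — 1 2/3 stops raised (brighter).
Aperture: f/2.2 → f/2 → f/1.8 → f/1.6 — 1 stop wider (brighter).
Net so far: 2 stops brighter. Shutter speed: 1/20 → 1/25 → 1/30 → 1/40 → 1/50 → 1/60 → 1/80.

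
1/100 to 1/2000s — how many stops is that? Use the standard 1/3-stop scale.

4 1/3 stops

1/100 → 1/125 → 1/160 → 1/200 → 1/250 → 1/320 → 1/400 → 1/500 → 1/640 → 1/800 → 1/1000 → 1/1250 → 1/1600 → 1/2000 — count the steps: 13 third-stops = 4 1/3 stops.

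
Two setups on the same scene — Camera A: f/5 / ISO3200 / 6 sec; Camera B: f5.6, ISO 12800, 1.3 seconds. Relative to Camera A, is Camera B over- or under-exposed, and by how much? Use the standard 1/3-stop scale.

2/3 stop darker

Aperture: f/5 → f/5.6 — 1/3 stop stopped down (darker).
Shutter speed: 6 → 5 → 4 → 3.2 → 2.5 → 2 → 1.6 → 1.3 — 2 1/3 stops shorter (darker).
ISO: 3200 → 4000 → 5000 → 6400 → 8000 → 10000 → 12800 — 2 stops raised (brighter).
Net: −1/3 −2 1/3 +2 = −2/3 stops.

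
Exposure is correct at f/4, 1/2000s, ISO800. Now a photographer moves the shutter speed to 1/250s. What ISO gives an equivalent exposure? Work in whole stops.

Shutter speed: 1/2000 → 1/1000 → 1/500 → 1/250 — 3 stops longer (brighter).
Need 3 stops darker from the ISO: 800 → 400 → 200 → 100.

ISO 100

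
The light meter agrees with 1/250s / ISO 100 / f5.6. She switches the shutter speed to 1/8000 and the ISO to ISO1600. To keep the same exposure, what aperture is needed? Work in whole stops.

Shutter speed: 1/250 → 1/500 → 1/1000 → 1/2000 → 1/4000 → 1/8000 — 5 stops shorter (darker).
ISO: 100 → 200 → 400 → 800 → 1600 — 4 stops raised (brighter).
Net change so far: 1 stop darker. Offset with the aperture: f/5.6 → f/4.

f/4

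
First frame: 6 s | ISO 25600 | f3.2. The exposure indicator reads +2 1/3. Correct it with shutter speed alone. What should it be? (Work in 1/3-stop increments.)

Overexposed by 2 1/3 stops → need 2 1/3 stops darker.
Shutter speed: 6 → 5 → 4 → 3.2 → 2.5 → 2 → 1.6 → 1.3.

1.3 s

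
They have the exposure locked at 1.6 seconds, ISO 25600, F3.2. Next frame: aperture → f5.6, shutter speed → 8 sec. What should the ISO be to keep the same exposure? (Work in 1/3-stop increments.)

ISO 16000

Aperture: f/3.2 → f/3.5 → f/4 → f/4.5 → f/5 → f/5.6 — 1 2/3 stops narrower (darker).
Shutter speed: 1.6 → 2 → 2.5 → 3.2 → 4 → 5 → 6 → 8 — 2 1/3 stops slower (brighter).
Net change so far: 2/3 stop brighter. Offset with the ISO: 25600 → 20000 → 16000.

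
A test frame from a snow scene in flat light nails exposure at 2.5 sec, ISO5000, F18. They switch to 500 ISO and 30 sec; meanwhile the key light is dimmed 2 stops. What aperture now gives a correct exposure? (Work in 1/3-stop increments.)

Scene light: 2 stops darker.
ISO: 5000 → 4000 → 3200 → 2500 → 2000 → 1600 → 1250 → 1000 → 800 → 640 → 500 — 3 1/3 stops lower (darker).
Shutter speed: 2.5 → 3.2 → 4 → 5 → 6 → 8 → 10 → 13 → 15 → 20 → 25 → 30 — 3 2/3 stops slower (brighter).
Net so far: 1 2/3 stops darker. Aperture: f/18 → f/16 → f/14 → f/13 → f/11 → f/10.

f/10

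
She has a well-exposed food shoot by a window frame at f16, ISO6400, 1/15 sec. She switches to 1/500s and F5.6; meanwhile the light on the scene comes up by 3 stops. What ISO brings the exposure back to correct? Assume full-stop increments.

ISO 3200

Scene light: 3 stops brighter.
Shutter speed: 1/15 → 1/30 → 1/60 → 1/125 → 1/250 → 1/500 — 5 stops faster (darker).
Aperture: f/16 → f/11 → f/8 → f/5.6 — 3 stops larger aperture (brighter).
Net so far: 1 stop brighter. ISO: 6400 → 3200.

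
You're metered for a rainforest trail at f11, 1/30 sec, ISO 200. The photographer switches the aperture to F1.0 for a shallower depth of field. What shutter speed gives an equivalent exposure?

1/4000s

Aperture: f/11 → f/8 → f/5.6 → f/4 → f/2.8 → f/2 → f/1.4 → f/1.0 — 7 stops wider (brighter).
Need 7 stops darker from the shutter speed: 1/30 → 1/60 → 1/125 → 1/250 → 1/500 → 1/1000 → 1/2000 → 1/4000.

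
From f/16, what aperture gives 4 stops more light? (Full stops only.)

Aperture: f/16 → f/11 → f/8 → f/5.6 → f/4 — 4 stops opened up (brighter).

f/4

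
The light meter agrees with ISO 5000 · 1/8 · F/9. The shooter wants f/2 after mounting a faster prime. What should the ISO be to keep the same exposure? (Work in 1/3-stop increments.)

ISO 250

Aperture: f/9 → f/8 → f/7.1 → f/6.3 → f/5.6 → f/5 → f/4.5 → f/4 → f/3.5 → f/3.2 → f/2.8 → f/2.5 → f/2.2 → f/2 — 4 1/3 stops wider (brighter).
Need 4 1/3 stops darker from the ISO: 5000 → 4000 → 3200 → 2500 → 2000 → 1600 → 1250 → 1000 → 800 → 640 → 500 → 400 → 320 → 250.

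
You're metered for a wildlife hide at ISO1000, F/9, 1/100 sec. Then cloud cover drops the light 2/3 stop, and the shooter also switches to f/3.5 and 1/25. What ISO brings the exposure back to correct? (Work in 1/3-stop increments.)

Scene light: 2/3 stop darker.
Aperture: f/9 → f/8 → f/7.1 → f/6.3 → f/5.6 → f/5 → f/4.5 → f/4 → f/3.5 — 2 2/3 stops wider (brighter).
Shutter speed: 1/100 → 1/80 → 1/60 → 1/50 → 1/40 → 1/30 → 1/25 — 2 stops longer (brighter).
Net so far: 4 stops brighter. ISO: 1000 → 800 → 640 → 500 → 400 → 320 → 250 → 200 → 160 → 125 → 100 → 80 → 64.

ISO 64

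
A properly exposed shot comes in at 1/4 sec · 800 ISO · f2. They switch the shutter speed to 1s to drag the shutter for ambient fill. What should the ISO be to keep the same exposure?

ISO 200

Shutter speed: 1/4 → 1/2 → 1 — 2 stops slower (brighter).
Need 2 stops darker from the ISO: 800 → 400 → 200.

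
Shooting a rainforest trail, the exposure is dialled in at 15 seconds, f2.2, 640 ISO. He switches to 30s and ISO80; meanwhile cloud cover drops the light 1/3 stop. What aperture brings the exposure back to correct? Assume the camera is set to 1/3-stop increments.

f/1.0

Scene light: 1/3 stop darker.
Shutter speed: 15 → 20 → 25 → 30 — 1 stop slower (brighter).
ISO: 640 → 500 → 400 → 320 → 250 → 200 → 160 → 125 → 100 → 80 — 3 stops lower (darker).
Net so far: 2 1/3 stops darker. Aperture: f/2.2 → f/2 → f/1.8 → f/1.6 → f/1.4 → f/1.2 → f/1.1 → f/1.0.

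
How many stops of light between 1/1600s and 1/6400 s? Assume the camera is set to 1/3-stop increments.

1/1600 → 1/2000 → 1/2500 → 1/3200 → 1/4000 → 1/5000 → 1/6400 — count the steps: 6 third-stops = 2 stops.

2 stops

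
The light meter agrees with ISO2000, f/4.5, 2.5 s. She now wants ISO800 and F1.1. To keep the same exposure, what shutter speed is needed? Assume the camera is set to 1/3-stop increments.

ISO: 2000 → 1600 → 1250 → 1000 → 800 — 1 1/3 stops lower (darker).
Aperture: f/4.5 → f/4 → f/3.5 → f/3.2 → f/2.8 → f/2.5 → f/2.2 → f/2 → f/1.8 → f/1.6 → f/1.4 → f/1.2 → f/1.1 — 4 stops larger aperture (brighter).
Net change so far: 2 2/3 stops brighter. Offset with the shutter speed: 2.5 → 2 → 1.6 → 1.3 → 1 → 0.8 → 0.6 → 0.5 → 0.4.

0.4 s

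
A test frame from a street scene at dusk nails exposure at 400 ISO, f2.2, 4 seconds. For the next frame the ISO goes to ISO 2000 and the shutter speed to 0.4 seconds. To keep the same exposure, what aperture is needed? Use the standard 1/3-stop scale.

f/1.6

ISO: 400 → 500 → 640 → 800 → 1000 → 1250 → 1600 → 2000 — 2 1/3 stops higher (brighter).
Shutter speed: 4 → 3.2 → 2.5 → 2 → 1.6 → 1.3 → 1 → 0.8 → 0.6 → 0.5 → 0.4 — 3 1/3 stops faster (darker).
Net change so far: 1 stop darker. Offset with the aperture: f/2.2 → f/2 → f/1.8 → f/1.6.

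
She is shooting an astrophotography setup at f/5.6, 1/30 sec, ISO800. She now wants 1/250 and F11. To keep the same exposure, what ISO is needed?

ISO 25600

Shutter speed: 1/30 → 1/60 → 1/125 → 1/250 — 3 stops shorter (darker).
Aperture: f/5.6 → f/8 → f/11 — 2 stops smaller aperture (darker).
Net change so far: 5 stops darker. Offset with the ISO: 800 → 1600 → 3200 → 6400 → 12800 → 25600.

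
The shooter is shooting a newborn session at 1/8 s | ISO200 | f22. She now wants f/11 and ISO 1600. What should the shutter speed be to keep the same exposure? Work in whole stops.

Aperture: f/22 → f/16 → f/11 — 2 stops larger aperture (brighter).
ISO: 200 → 400 → 800 → 1600 — 3 stops higher (brighter).
Net change so far: 5 stops brighter. Offset with the shutter speed: 1/8 → 1/15 → 1/30 → 1/60 → 1/125 → 1/250.

1/250s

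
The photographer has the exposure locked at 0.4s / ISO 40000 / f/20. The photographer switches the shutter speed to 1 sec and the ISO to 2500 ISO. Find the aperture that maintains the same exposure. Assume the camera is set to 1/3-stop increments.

Shutter speed: 0.4 → 0.5 → 0.6 → 0.8 → 1 — 1 1/3 stops slower (brighter).
ISO: 40000 → 32000 → 25600 → 20000 → 16000 → 12800 → 10000 → 8000 → 6400 → 5000 → 4000 → 3200 → 2500 — 4 stops lower (darker).
Net change so far: 2 2/3 stops darker. Offset with the aperture: f/20 → f/18 → f/16 → f/14 → f/13 → f/11 → f/10 → f/9 → f/8.

f/8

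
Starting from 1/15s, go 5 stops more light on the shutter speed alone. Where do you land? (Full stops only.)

2 s

Shutter speed: 1/15 → 1/8 → 1/4 → 1/2 → 1 → 2 — 5 stops slower (brighter).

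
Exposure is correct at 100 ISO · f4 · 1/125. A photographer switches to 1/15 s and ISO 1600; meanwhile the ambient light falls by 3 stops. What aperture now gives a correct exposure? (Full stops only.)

Scene light: 3 stops darker.
Shutter speed: 1/125 → 1/60 → 1/30 → 1/15 — 3 stops slower (brighter).
ISO: 100 → 200 → 400 → 800 → 1600 — 4 stops higher (brighter).
Net so far: 4 stops brighter. Aperture: f/4 → f/5.6 → f/8 → f/11 → f/16.

f/16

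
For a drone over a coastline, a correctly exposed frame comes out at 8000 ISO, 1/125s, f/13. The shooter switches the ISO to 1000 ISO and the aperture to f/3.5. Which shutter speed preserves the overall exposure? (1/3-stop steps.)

ISO: 8000 → 6400 → 5000 → 4000 → 3200 → 2500 → 2000 → 1600 → 1250 → 1000 — 3 stops lower (darker).
Aperture: f/13 → f/11 → f/10 → f/9 → f/8 → f/7.1 → f/6.3 → f/5.6 → f/5 → f/4.5 → f/4 → f/3.5 — 3 2/3 stops opened up (brighter).
Net change so far: 2/3 stop brighter. Offset with the shutter speed: 1/125 → 1/160 → 1/200.

1/200s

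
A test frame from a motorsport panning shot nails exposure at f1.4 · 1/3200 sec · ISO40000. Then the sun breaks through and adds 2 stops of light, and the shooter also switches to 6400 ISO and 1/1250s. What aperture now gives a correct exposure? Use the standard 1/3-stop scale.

Scene light: 2 stops brighter.
ISO: 40000 → 32000 → 25600 → 20000 → 16000 → 12800 → 10000 → 8000 → 6400 — 2 2/3 stops dropped (darker).
Shutter speed: 1/3200 → 1/2500 → 1/2000 → 1/1600 → 1/1250 — 1 1/3 stops slower (brighter).
Net so far: 2/3 stop brighter. Aperture: f/1.4 → f/1.6 → f/1.8.

f/1.8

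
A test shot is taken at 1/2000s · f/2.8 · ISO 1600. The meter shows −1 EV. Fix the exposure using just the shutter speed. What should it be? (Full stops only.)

1/1000s

Underexposed by 1 stop → need 1 stop brighter.
Shutter speed: 1/2000 → 1/1000.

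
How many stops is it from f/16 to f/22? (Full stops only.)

1 stop

f/16 → f/22 — count the steps: 1 stop.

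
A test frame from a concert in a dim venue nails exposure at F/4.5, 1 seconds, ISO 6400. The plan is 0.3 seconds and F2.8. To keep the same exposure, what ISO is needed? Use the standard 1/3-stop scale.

ISO 8000

Shutter speed: 1 → 0.8 → 0.6 → 0.5 → 0.4 → 0.3 — 1 2/3 stops faster (darker).
Aperture: f/4.5 → f/4 → f/3.5 → f/3.2 → f/2.8 — 1 1/3 stops larger aperture (brighter).
Net change so far: 1/3 stop darker. Offset with the ISO: 6400 → 8000.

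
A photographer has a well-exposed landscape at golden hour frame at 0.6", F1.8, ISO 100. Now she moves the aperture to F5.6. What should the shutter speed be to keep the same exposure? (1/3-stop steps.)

6 s

Aperture: f/1.8 → f/2 → f/2.2 → f/2.5 → f/2.8 → f/3.2 → f/3.5 → f/4 → f/4.5 → f/5 → f/5.6 — 3 1/3 stops stopped down (darker).
Need 3 1/3 stops brighter from the shutter speed: 0.6 → 0.8 → 1 → 1.3 → 1.6 → 2 → 2.5 → 3.2 → 4 → 5 → 6.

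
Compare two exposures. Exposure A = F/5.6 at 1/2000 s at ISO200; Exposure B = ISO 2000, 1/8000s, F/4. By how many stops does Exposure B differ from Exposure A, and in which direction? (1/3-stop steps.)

Aperture: f/5.6 → f/5 → f/4.5 → f/4 — 1 stop opened up (brighter).
Shutter speed: 1/2000 → 1/2500 → 1/3200 → 1/4000 → 1/5000 → 1/6400 → 1/8000 — 2 stops shorter (darker).
ISO: 200 → 250 → 320 → 400 → 500 → 640 → 800 → 1000 → 1250 → 1600 → 2000 — 3 1/3 stops higher (brighter).
Net: +1 −2 +3 1/3 = +2 1/3 stops.

2 1/3 stops brighter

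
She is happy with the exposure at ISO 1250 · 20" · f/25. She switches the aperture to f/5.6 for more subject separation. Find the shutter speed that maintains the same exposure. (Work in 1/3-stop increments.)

Aperture: f/25 → f/22 → f/20 → f/18 → f/16 → f/14 → f/13 → f/11 → f/10 → f/9 → f/8 → f/7.1 → f/6.3 → f/5.6 — 4 1/3 stops larger aperture (brighter).
Need 4 1/3 stops darker from the shutter speed: 20 → 15 → 13 → 10 → 8 → 6 → 5 → 4 → 3.2 → 2.5 → 2 → 1.6 → 1.3 → 1.

1 s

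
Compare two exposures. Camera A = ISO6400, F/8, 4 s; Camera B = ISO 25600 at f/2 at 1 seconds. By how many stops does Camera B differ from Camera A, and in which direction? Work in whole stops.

4 stops brighter

Aperture: f/8 → f/5.6 → f/4 → f/2.8 → f/2 — 4 stops larger aperture (brighter).
Shutter speed: 4 → 2 → 1 — 2 stops shorter (darker).
ISO: 6400 → 12800 → 25600 — 2 stops raised (brighter).
Net: +4 −2 +2 = +4 stops.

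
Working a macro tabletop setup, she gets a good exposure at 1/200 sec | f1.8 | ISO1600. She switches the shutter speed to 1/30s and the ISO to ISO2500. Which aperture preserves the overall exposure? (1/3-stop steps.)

Shutter speed: 1/200 → 1/160 → 1/125 → 1/100 → 1/80 → 1/60 → 1/50 → 1/40 → 1/30 — 2 2/3 stops longer (brighter).
ISO: 1600 → 2000 → 2500 — 2/3 stop higher (brighter).
Net change so far: 3 1/3 stops brighter. Offset with the aperture: f/1.8 → f/2 → f/2.2 → f/2.5 → f/2.8 → f/3.2 → f/3.5 → f/4 → f/4.5 → f/5 → f/5.6.

f/5.6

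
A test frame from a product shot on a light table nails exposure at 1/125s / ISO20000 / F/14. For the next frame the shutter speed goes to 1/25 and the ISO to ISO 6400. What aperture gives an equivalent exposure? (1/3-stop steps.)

f/18

Shutter speed: 1/125 → 1/100 → 1/80 → 1/60 → 1/50 → 1/40 → 1/30 → 1/25 — 2 1/3 stops longer (brighter).
ISO: 20000 → 16000 → 12800 → 10000 → 8000 → 6400 — 1 2/3 stops lower (darker).
Net change so far: 2/3 stop brighter. Offset with the aperture: f/14 → f/16 → f/18.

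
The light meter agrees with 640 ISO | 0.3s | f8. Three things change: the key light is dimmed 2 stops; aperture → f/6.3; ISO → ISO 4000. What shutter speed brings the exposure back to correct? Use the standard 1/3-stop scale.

Scene light: 2 stops darker.
Aperture: f/8 → f/7.1 → f/6.3 — 2/3 stop opened up (brighter).
ISO: 640 → 800 → 1000 → 1250 → 1600 → 2000 → 2500 → 3200 → 4000 — 2 2/3 stops higher (brighter).
Net so far: 1 1/3 stops brighter. Shutter speed: 0.3 → 1/4 → 1/5 → 1/6 → 1/8.

1/8s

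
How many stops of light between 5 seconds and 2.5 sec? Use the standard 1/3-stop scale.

5 → 4 → 3.2 → 2.5 — count the steps: 3 third-stops = 1 stop.

1 stop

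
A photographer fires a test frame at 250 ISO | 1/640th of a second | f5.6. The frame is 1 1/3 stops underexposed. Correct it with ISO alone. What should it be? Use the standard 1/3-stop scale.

ISO 640

Underexposed by 1 1/3 stops → need 1 1/3 stops brighter.
ISO: 250 → 320 → 400 → 500 → 640.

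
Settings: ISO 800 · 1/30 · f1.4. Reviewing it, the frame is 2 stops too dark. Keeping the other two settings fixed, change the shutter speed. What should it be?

1/8s

Underexposed by 2 stops → need 2 stops brighter.
Shutter speed: 1/30 → 1/15 → 1/8.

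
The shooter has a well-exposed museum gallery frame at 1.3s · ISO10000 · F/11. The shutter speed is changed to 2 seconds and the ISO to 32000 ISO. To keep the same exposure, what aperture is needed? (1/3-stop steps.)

Shutter speed: 1.3 → 1.6 → 2 — 2/3 stop longer (brighter).
ISO: 10000 → 12800 → 16000 → 20000 → 25600 → 32000 — 1 2/3 stops raised (brighter).
Net change so far: 2 1/3 stops brighter. Offset with the aperture: f/11 → f/13 → f/14 → f/16 → f/18 → f/20 → f/22 → f/25.

f/25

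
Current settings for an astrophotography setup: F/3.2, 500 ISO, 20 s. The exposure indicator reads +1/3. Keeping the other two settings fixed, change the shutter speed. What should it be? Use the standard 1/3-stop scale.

Overexposed by 1/3 stop → need 1/3 stop darker.
Shutter speed: 20 → 15.

15 s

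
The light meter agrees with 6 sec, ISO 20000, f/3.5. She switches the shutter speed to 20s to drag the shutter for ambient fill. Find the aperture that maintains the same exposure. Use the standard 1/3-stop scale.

f/6.3

Shutter speed: 6 → 8 → 10 → 13 → 15 → 20 — 1 2/3 stops longer (brighter).
Need 1 2/3 stops darker from the aperture: f/3.5 → f/4 → f/4.5 → f/5 → f/5.6 → f/6.3.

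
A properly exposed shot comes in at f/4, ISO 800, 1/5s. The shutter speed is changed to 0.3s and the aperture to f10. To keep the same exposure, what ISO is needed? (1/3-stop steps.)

ISO 3200

Shutter speed: 1/5 → 1/4 → 0.3 — 2/3 stop longer (brighter).
Aperture: f/4 → f/4.5 → f/5 → f/5.6 → f/6.3 → f/7.1 → f/8 → f/9 → f/10 — 2 2/3 stops smaller aperture (darker).
Net change so far: 2 stops darker. Offset with the ISO: 800 → 1000 → 1250 → 1600 → 2000 → 2500 → 3200.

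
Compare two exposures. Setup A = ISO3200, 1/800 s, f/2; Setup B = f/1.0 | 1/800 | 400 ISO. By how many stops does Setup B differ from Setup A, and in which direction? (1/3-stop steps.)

Aperture: f/2 → f/1.8 → f/1.6 → f/1.4 → f/1.2 → f/1.1 → f/1.0 — 2 stops wider (brighter).
Shutter speed: unchanged.
ISO: 3200 → 2500 → 2000 → 1600 → 1250 → 1000 → 800 → 640 → 500 → 400 — 3 stops dropped (darker).
Net: +2 −3 = −1 stop.

1 stop darker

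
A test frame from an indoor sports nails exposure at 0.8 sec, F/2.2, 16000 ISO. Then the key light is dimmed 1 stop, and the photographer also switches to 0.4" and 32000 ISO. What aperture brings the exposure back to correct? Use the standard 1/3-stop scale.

Scene light: 1 stop darker.
Shutter speed: 0.8 → 0.6 → 0.5 → 0.4 — 1 stop shorter (darker).
ISO: 16000 → 20000 → 25600 → 32000 — 1 stop higher (brighter).
Net so far: 1 stop darker. Aperture: f/2.2 → f/2 → f/1.8 → f/1.6.

f/1.6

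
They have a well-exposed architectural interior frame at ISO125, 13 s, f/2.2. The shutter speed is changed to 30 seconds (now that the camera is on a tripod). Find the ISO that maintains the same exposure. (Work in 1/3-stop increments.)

ISO 50

Shutter speed: 13 → 15 → 20 → 25 → 30 — 1 1/3 stops longer (brighter).
Need 1 1/3 stops darker from the ISO: 125 → 100 → 80 → 64 → 50.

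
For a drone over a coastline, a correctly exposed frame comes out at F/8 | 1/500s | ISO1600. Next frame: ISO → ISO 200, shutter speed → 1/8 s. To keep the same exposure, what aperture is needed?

ISO: 1600 → 800 → 400 → 200 — 3 stops lower (darker).
Shutter speed: 1/500 → 1/250 → 1/125 → 1/60 → 1/30 → 1/15 → 1/8 — 6 stops longer (brighter).
Net change so far: 3 stops brighter. Offset with the aperture: f/8 → f/11 → f/16 → f/22.

f/22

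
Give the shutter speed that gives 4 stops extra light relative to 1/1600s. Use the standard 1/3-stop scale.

1/100s

Shutter speed: 1/1600 → 1/1250 → 1/1000 → 1/800 → 1/640 → 1/500 → 1/400 → 1/320 → 1/250 → 1/200 → 1/160 → 1/125 → 1/100 — 4 stops slower (brighter).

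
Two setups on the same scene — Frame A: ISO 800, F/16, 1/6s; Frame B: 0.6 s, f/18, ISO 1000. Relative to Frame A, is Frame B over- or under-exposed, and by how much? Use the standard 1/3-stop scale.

Aperture: f/16 → f/18 — 1/3 stop stopped down (darker).
Shutter speed: 1/6 → 1/5 → 1/4 → 0.3 → 0.4 → 0.5 → 0.6 — 2 stops longer (brighter).
ISO: 800 → 1000 — 1/3 stop raised (brighter).
Net: −1/3 +2 +1/3 = +2 stops.

2 stops brighter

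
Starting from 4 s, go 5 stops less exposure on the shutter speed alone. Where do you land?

Shutter speed: 4 → 2 → 1 → 1/2 → 1/4 → 1/8 — 5 stops faster (darker).

1/8s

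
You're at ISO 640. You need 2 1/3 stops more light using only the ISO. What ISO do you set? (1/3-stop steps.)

ISO: 640 → 800 → 1000 → 1250 → 1600 → 2000 → 2500 → 3200 — 2 1/3 stops higher (brighter).

ISO 3200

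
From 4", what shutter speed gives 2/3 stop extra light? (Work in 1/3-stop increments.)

Shutter speed: 4 → 5 → 6 — 2/3 stop longer (brighter).

6 s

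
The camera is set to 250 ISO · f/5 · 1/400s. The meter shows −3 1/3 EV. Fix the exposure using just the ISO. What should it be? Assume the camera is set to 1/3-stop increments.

Underexposed by 3 1/3 stops → need 3 1/3 stops brighter.
ISO: 250 → 320 → 400 → 500 → 640 → 800 → 1000 → 1250 → 1600 → 2000 → 2500.

ISO 2500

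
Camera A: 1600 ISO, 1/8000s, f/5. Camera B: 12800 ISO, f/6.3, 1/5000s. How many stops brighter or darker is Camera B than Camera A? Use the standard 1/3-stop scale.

3 stops brighter

Aperture: f/5 → f/5.6 → f/6.3 — 2/3 stop narrower (darker).
Shutter speed: 1/8000 → 1/6400 → 1/5000 — 2/3 stop longer (brighter).
ISO: 1600 → 2000 → 2500 → 3200 → 4000 → 5000 → 6400 → 8000 → 10000 → 12800 — 3 stops raised (brighter).
Net: −2/3 +2/3 +3 = +3 stops.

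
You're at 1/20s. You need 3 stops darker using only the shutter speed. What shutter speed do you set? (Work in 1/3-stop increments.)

Shutter speed: 1/20 → 1/25 → 1/30 → 1/40 → 1/50 → 1/60 → 1/80 → 1/100 → 1/125 → 1/160 — 3 stops faster (darker).

1/160s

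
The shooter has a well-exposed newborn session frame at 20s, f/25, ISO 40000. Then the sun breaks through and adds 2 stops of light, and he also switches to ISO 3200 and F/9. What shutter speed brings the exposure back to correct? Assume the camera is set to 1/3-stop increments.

8 s

Scene light: 2 stops brighter.
ISO: 40000 → 32000 → 25600 → 20000 → 16000 → 12800 → 10000 → 8000 → 6400 → 5000 → 4000 → 3200 — 3 2/3 stops dropped (darker).
Aperture: f/25 → f/22 → f/20 → f/18 → f/16 → f/14 → f/13 → f/11 → f/10 → f/9 — 3 stops opened up (brighter).
Net so far: 1 1/3 stops brighter. Shutter speed: 20 → 15 → 13 → 10 → 8.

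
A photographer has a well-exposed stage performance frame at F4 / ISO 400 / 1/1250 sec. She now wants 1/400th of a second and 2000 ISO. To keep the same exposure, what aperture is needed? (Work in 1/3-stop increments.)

f/16

Shutter speed: 1/1250 → 1/1000 → 1/800 → 1/640 → 1/500 → 1/400 — 1 2/3 stops longer (brighter).
ISO: 400 → 500 → 640 → 800 → 1000 → 1250 → 1600 → 2000 — 2 1/3 stops raised (brighter).
Net change so far: 4 stops brighter. Offset with the aperture: f/4 → f/4.5 → f/5 → f/5.6 → f/6.3 → f/7.1 → f/8 → f/9 → f/10 → f/11 → f/13 → f/14 → f/16.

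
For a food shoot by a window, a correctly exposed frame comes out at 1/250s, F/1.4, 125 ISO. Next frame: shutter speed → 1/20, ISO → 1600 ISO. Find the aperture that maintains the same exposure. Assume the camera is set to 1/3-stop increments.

Shutter speed: 1/250 → 1/200 → 1/160 → 1/125 → 1/100 → 1/80 → 1/60 → 1/50 → 1/40 → 1/30 → 1/25 → 1/20 — 3 2/3 stops slower (brighter).
ISO: 125 → 160 → 200 → 250 → 320 → 400 → 500 → 640 → 800 → 1000 → 1250 → 1600 — 3 2/3 stops raised (brighter).
Net change so far: 7 1/3 stops brighter. Offset with the aperture: f/1.4 → f/1.6 → f/1.8 → f/2 → f/2.2 → f/2.5 → f/2.8 → f/3.2 → f/3.5 → f/4 → f/4.5 → f/5 → f/5.6 → f/6.3 → f/7.1 → f/8 → f/9 → f/10 → f/11 → f/13 → f/14 → f/16 → f/18.

f/18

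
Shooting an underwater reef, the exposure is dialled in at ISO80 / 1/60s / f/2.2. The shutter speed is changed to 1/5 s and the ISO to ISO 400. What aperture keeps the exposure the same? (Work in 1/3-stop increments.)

Shutter speed: 1/60 → 1/50 → 1/40 → 1/30 → 1/25 → 1/20 → 1/15 → 1/13 → 1/10 → 1/8 → 1/6 → 1/5 — 3 2/3 stops slower (brighter).
ISO: 80 → 100 → 125 → 160 → 200 → 250 → 320 → 400 — 2 1/3 stops higher (brighter).
Net change so far: 6 stops brighter. Offset with the aperture: f/2.2 → f/2.5 → f/2.8 → f/3.2 → f/3.5 → f/4 → f/4.5 → f/5 → f/5.6 → f/6.3 → f/7.1 → f/8 → f/9 → f/10 → f/11 → f/13 → f/14 → f/16 → f/18.

f/18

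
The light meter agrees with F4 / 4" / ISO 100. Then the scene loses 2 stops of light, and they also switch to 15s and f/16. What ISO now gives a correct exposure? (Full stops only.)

ISO 1600

Scene light: 2 stops darker.
Shutter speed: 4 → 8 → 15 — 2 stops longer (brighter).
Aperture: f/4 → f/5.6 → f/8 → f/11 → f/16 — 4 stops stopped down (darker).
Net so far: 4 stops darker. ISO: 100 → 200 → 400 → 800 → 1600.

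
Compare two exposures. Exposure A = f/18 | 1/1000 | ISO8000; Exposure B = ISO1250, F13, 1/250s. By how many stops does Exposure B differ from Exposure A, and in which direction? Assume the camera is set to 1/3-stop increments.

Aperture: f/18 → f/16 → f/14 → f/13 — 1 stop larger aperture (brighter).
Shutter speed: 1/1000 → 1/800 → 1/640 → 1/500 → 1/400 → 1/320 → 1/250 — 2 stops slower (brighter).
ISO: 8000 → 6400 → 5000 → 4000 → 3200 → 2500 → 2000 → 1600 → 1250 — 2 2/3 stops dropped (darker).
Net: +1 +2 −2 2/3 = +1/3 stops.

1/3 stop brighter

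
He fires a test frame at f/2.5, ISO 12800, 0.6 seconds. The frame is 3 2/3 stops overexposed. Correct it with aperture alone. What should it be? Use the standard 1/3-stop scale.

f/9

Overexposed by 3 2/3 stops → need 3 2/3 stops darker.
Aperture: f/2.5 → f/2.8 → f/3.2 → f/3.5 → f/4 → f/4.5 → f/5 → f/5.6 → f/6.3 → f/7.1 → f/8 → f/9.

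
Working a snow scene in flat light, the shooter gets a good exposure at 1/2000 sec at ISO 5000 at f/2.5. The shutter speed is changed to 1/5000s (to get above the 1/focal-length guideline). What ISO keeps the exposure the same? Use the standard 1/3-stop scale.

Shutter speed: 1/2000 → 1/2500 → 1/3200 → 1/4000 → 1/5000 — 1 1/3 stops faster (darker).
Need 1 1/3 stops brighter from the ISO: 5000 → 6400 → 8000 → 10000 → 12800.

ISO 12800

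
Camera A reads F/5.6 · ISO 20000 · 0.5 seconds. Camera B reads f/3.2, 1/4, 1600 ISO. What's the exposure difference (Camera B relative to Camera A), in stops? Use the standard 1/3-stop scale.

Aperture: f/5.6 → f/5 → f/4.5 → f/4 → f/3.5 → f/3.2 — 1 2/3 stops opened up (brighter).
Shutter speed: 0.5 → 0.4 → 0.3 → 1/4 — 1 stop faster (darker).
ISO: 20000 → 16000 → 12800 → 10000 → 8000 → 6400 → 5000 → 4000 → 3200 → 2500 → 2000 → 1600 — 3 2/3 stops dropped (darker).
Net: +1 2/3 −1 −3 2/3 = −3 stops.

3 stops darker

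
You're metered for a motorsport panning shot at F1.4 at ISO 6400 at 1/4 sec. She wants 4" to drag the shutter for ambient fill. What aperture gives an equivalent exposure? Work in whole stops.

f/5.6

Shutter speed: 1/4 → 1/2 → 1 → 2 → 4 — 4 stops slower (brighter).
Need 4 stops darker from the aperture: f/1.4 → f/2 → f/2.8 → f/4 → f/5.6.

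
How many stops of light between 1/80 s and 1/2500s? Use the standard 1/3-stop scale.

5 stops

1/80 → 1/100 → 1/125 → 1/160 → 1/200 → 1/250 → 1/320 → 1/400 → 1/500 → 1/640 → 1/800 → 1/1000 → 1/1250 → 1/1600 → 1/2000 → 1/2500 — count the steps: 15 third-stops = 5 stops.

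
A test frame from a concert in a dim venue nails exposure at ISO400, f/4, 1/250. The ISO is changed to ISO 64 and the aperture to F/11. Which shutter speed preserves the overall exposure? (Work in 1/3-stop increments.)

1/5s

ISO: 400 → 320 → 250 → 200 → 160 → 125 → 100 → 80 → 64 — 2 2/3 stops lower (darker).
Aperture: f/4 → f/4.5 → f/5 → f/5.6 → f/6.3 → f/7.1 → f/8 → f/9 → f/10 → f/11 — 3 stops smaller aperture (darker).
Net change so far: 5 2/3 stops darker. Offset with the shutter speed: 1/250 → 1/200 → 1/160 → 1/125 → 1/100 → 1/80 → 1/60 → 1/50 → 1/40 → 1/30 → 1/25 → 1/20 → 1/15 → 1/13 → 1/10 → 1/8 → 1/6 → 1/5.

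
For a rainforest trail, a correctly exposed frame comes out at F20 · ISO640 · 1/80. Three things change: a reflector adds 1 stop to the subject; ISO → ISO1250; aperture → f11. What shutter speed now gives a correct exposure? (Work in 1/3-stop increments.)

Scene light: 1 stop brighter.
ISO: 640 → 800 → 1000 → 1250 — 1 stop raised (brighter).
Aperture: f/20 → f/18 → f/16 → f/14 → f/13 → f/11 — 1 2/3 stops wider (brighter).
Net so far: 3 2/3 stops brighter. Shutter speed: 1/80 → 1/100 → 1/125 → 1/160 → 1/200 → 1/250 → 1/320 → 1/400 → 1/500 → 1/640 → 1/800 → 1/1000.

1/1000s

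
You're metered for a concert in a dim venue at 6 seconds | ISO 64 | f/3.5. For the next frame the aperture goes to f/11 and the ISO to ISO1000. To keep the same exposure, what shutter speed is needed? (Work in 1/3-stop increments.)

Aperture: f/3.5 → f/4 → f/4.5 → f/5 → f/5.6 → f/6.3 → f/7.1 → f/8 → f/9 → f/10 → f/11 — 3 1/3 stops smaller aperture (darker).
ISO: 64 → 80 → 100 → 125 → 160 → 200 → 250 → 320 → 400 → 500 → 640 → 800 → 1000 — 4 stops higher (brighter).
Net change so far: 2/3 stop brighter. Offset with the shutter speed: 6 → 5 → 4.

4 s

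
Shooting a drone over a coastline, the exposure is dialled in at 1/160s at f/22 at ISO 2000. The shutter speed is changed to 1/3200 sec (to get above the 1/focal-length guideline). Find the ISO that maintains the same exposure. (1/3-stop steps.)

Shutter speed: 1/160 → 1/200 → 1/250 → 1/320 → 1/400 → 1/500 → 1/640 → 1/800 → 1/1000 → 1/1250 → 1/1600 → 1/2000 → 1/2500 → 1/3200 — 4 1/3 stops faster (darker).
Need 4 1/3 stops brighter from the ISO: 2000 → 2500 → 3200 → 4000 → 5000 → 6400 → 8000 → 10000 → 12800 → 16000 → 20000 → 25600 → 32000 → 40000.

ISO 40000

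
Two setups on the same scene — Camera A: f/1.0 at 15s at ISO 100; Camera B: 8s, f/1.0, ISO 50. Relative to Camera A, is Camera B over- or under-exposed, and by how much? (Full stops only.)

2 stops darker

Aperture: unchanged.
Shutter speed: 15 → 8 — 1 stop faster (darker).
ISO: 100 → 50 — 1 stop dropped (darker).
Net: −1 −1 = −2 stops.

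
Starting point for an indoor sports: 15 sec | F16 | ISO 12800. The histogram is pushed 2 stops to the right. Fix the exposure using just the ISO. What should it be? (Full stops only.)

Overexposed by 2 stops → need 2 stops darker.
ISO: 12800 → 6400 → 3200.

ISO 3200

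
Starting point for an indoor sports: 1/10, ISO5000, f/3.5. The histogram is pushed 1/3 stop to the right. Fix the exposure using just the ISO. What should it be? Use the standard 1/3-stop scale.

ISO 4000

Overexposed by 1/3 stop → need 1/3 stop darker.
ISO: 5000 → 4000.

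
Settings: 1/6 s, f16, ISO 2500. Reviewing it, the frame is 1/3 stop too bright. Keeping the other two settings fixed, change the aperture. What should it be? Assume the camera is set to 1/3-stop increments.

f/18

Overexposed by 1/3 stop → need 1/3 stop darker.
Aperture: f/16 → f/18.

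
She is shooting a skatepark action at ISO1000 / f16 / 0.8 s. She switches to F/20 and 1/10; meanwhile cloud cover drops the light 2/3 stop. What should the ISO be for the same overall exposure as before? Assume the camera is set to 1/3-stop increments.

ISO 20000

Scene light: 2/3 stop darker.
Aperture: f/16 → f/18 → f/20 — 2/3 stop smaller aperture (darker).
Shutter speed: 0.8 → 0.6 → 0.5 → 0.4 → 0.3 → 1/4 → 1/5 → 1/6 → 1/8 → 1/10 — 3 stops faster (darker).
Net so far: 4 1/3 stops darker. ISO: 1000 → 1250 → 1600 → 2000 → 2500 → 3200 → 4000 → 5000 → 6400 → 8000 → 10000 → 12800 → 16000 → 20000.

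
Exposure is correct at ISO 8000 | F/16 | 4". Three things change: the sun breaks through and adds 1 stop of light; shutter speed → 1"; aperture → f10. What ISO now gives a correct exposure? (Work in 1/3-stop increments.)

Scene light: 1 stop brighter.
Shutter speed: 4 → 3.2 → 2.5 → 2 → 1.6 → 1.3 → 1 — 2 stops shorter (darker).
Aperture: f/16 → f/14 → f/13 → f/11 → f/10 — 1 1/3 stops opened up (brighter).
Net so far: 1/3 stop brighter. ISO: 8000 → 6400.

ISO 6400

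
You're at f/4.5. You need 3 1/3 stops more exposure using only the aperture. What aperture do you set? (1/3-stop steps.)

Aperture: f/4.5 → f/4 → f/3.5 → f/3.2 → f/2.8 → f/2.5 → f/2.2 → f/2 → f/1.8 → f/1.6 → f/1.4 — 3 1/3 stops larger aperture (brighter).

f/1.4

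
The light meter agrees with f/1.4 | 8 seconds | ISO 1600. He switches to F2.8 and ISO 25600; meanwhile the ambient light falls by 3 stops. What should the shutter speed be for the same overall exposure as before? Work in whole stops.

15 s

Scene light: 3 stops darker.
Aperture: f/1.4 → f/2 → f/2.8 — 2 stops narrower (darker).
ISO: 1600 → 3200 → 6400 → 12800 → 25600 — 4 stops raised (brighter).
Net so far: 1 stop darker. Shutter speed: 8 → 15.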